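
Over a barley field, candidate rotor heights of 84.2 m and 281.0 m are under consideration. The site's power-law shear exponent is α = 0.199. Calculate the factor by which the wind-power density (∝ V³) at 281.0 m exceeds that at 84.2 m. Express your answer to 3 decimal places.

2.053

Speed ratio: V_B/V_A = (z_B/z_A)^α = (281.0/84.2)^0.199 = (3.3373)^0.199 = 1.27103
Power-density ratio: P_B/P_A = (V_B/V_A)³ = (1.27103)³ = 2.05337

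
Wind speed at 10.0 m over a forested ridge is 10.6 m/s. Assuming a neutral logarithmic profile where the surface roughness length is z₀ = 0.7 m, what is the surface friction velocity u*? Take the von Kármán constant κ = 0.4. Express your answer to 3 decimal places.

Log law: V(z) = (u*/κ) · ln(z/z₀) ⇒ u* = κ · V / ln(z/z₀)
u* = 0.4 × 10.6 / ln(10.0/0.7) = 0.4 × 10.6 / 2.6593
   = 4.2400 / 2.6593 = 1.5944 m/s

u* ≈ 1.594 m/s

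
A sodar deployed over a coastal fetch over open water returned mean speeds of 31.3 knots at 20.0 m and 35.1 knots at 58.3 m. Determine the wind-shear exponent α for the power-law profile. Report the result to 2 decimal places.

Power law: V₂/V₁ = (z₂/z₁)^α ⇒ α = ln(V₂/V₁) / ln(z₂/z₁)
α = ln(35.1/31.3) / ln(58.3/20.0) = ln(1.1214) / ln(2.9150)
  = 0.11458 / 1.06987 = 0.10710

α ≈ 0.11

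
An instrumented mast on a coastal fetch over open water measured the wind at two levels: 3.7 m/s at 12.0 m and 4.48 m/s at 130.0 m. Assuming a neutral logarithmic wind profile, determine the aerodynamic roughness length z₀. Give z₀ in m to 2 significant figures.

z₀ ≈ 0.00015 m

Log law: V(z) ∝ ln(z/z₀). With r = V₁/V₂ = 3.7/4.48 = 0.82589,
r · ln(z₂/z₀) = ln(z₁/z₀) ⇒ ln z₀ = (ln z₁ − r·ln z₂)/(1 − r)
ln z₀ = (2.48491 − 0.82589×4.86753) / 0.17411 = -8.8173
z₀ = exp(-8.8173) = 0.0001481 m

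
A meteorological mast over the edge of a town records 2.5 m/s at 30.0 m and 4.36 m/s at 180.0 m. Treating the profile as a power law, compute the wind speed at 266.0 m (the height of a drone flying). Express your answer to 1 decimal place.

First find α: α = ln(V₂/V₁)/ln(z₂/z₁) = ln(4.36/2.5)/ln(180.0/30.0) = 0.55618/1.79176 = 0.3104
Extrapolate from 180.0 m to 266.0 m: V₃ = 4.36 × (266.0/180.0)^0.3104 = 4.36 × 1.1289 = 4.9219 m/s

4.9 m/s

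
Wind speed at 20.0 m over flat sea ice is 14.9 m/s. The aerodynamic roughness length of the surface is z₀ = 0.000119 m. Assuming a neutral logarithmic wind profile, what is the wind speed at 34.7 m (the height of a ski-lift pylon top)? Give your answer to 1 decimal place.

15.6 m/s

Log law: V(z) ∝ ln(z/z₀), so V₂/V₁ = ln(z₂/z₀) / ln(z₁/z₀).
ln(34.7/0.000119) = 12.5831, ln(20.0/0.000119) = 12.0321
V₂ = 14.9 × 12.5831/12.0321 = 14.9 × 1.0458 = 15.5823 m/s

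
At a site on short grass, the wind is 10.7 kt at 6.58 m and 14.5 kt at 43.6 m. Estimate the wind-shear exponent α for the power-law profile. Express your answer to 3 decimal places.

α ≈ 0.161

Power law: V₂/V₁ = (z₂/z₁)^α ⇒ α = ln(V₂/V₁) / ln(z₂/z₁)
α = ln(14.5/10.7) / ln(43.6/6.58) = ln(1.3551) / ln(6.6261)
  = 0.30390 / 1.89102 = 0.16071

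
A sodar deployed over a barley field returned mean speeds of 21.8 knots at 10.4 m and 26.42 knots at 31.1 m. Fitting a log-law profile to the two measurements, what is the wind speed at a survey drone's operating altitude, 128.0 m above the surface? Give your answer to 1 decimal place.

Log law: V ∝ ln(z/z₀). From the pair, with r = V₁/V₂ = 0.82513,
ln z₀ = (ln z₁ − r·ln z₂)/(1 − r) = (2.3418 − 0.82513×3.4372)/0.17487 = -2.8270 → z₀ = 0.05919 m
V₃ = V₁ · ln(z₃/z₀)/ln(z₁/z₀) = 21.8 × 7.6790/5.1688 = 32.3872 knots

32.4 knots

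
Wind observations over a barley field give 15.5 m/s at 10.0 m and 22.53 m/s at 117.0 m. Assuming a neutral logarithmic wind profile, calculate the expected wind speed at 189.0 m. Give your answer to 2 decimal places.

23.90 m/s

Log law: V ∝ ln(z/z₀). From the pair, with r = V₁/V₂ = 0.68797,
ln z₀ = (ln z₁ − r·ln z₂)/(1 − r) = (2.3026 − 0.68797×4.7622)/0.31203 = -3.1204 → z₀ = 0.04414 m
V₃ = V₁ · ln(z₃/z₀)/ln(z₁/z₀) = 15.5 × 8.3622/5.4230 = 23.9007 m/s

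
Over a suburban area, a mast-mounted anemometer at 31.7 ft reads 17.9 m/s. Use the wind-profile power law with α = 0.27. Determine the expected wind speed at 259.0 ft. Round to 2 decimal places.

31.56 m/s

Power-law profile: V₂ = V₁ · (z₂/z₁)^α
V₂ = 17.9 × (259.0/31.7)^0.27 = 17.9 × (8.1703)^0.27
    = 17.9 × 1.7632 = 31.5615 m/s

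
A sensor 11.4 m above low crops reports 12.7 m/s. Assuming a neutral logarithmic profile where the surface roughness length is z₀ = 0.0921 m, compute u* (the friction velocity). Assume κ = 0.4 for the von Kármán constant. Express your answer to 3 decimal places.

u* ≈ 1.054 m/s

Log law: V(z) = (u*/κ) · ln(z/z₀) ⇒ u* = κ · V / ln(z/z₀)
u* = 0.4 × 12.7 / ln(11.4/0.0921) = 0.4 × 12.7 / 4.8185
   = 5.0800 / 4.8185 = 1.0543 m/s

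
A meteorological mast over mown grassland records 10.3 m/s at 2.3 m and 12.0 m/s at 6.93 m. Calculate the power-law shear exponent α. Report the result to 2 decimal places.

Power law: V₂/V₁ = (z₂/z₁)^α ⇒ α = ln(V₂/V₁) / ln(z₂/z₁)
α = ln(12.0/10.3) / ln(6.93/2.3) = ln(1.1650) / ln(3.0130)
  = 0.15276 / 1.10295 = 0.13850

α ≈ 0.14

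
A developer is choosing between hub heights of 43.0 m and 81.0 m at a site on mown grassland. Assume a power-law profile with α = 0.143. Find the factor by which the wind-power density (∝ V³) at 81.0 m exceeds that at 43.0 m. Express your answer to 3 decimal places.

Speed ratio: V_B/V_A = (z_B/z_A)^α = (81.0/43.0)^0.143 = (1.8837)^0.143 = 1.09478
Power-density ratio: P_B/P_A = (V_B/V_A)³ = (1.09478)³ = 1.31215

1.312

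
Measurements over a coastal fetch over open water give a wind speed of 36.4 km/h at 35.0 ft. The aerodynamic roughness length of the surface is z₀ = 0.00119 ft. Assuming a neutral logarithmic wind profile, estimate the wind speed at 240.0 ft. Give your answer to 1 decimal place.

Log law: V(z) ∝ ln(z/z₀), so V₂/V₁ = ln(z₂/z₀) / ln(z₁/z₀).
ln(240.0/0.00119) = 12.2144, ln(35.0/0.00119) = 10.2892
V₂ = 36.4 × 12.2144/10.2892 = 36.4 × 1.1871 = 43.2111 km/h

43.2 km/h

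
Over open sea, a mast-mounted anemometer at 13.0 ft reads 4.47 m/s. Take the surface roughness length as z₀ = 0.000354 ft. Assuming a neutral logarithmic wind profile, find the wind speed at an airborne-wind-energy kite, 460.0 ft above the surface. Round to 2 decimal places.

Log law: V(z) ∝ ln(z/z₀), so V₂/V₁ = ln(z₂/z₀) / ln(z₁/z₀).
ln(460.0/0.000354) = 14.0774, ln(13.0/0.000354) = 10.5112
V₂ = 4.47 × 14.0774/10.5112 = 4.47 × 1.3393 = 5.9866 m/s

5.99 m/s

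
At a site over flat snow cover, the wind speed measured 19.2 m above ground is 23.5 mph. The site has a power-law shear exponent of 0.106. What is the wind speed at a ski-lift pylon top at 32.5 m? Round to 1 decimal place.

24.8 mph

Power-law profile: V₂ = V₁ · (z₂/z₁)^α
V₂ = 23.5 × (32.5/19.2)^0.106 = 23.5 × (1.6927)^0.106
    = 23.5 × 1.0574 = 24.8484 mph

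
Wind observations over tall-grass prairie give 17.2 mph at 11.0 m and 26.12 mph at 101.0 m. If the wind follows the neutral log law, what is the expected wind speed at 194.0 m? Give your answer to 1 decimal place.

Log law: V ∝ ln(z/z₀). From the pair, with r = V₁/V₂ = 0.65850,
ln z₀ = (ln z₁ − r·ln z₂)/(1 − r) = (2.3979 − 0.65850×4.6151)/0.34150 = -1.8775 → z₀ = 0.1530 m
V₃ = V₁ · ln(z₃/z₀)/ln(z₁/z₀) = 17.2 × 7.1453/4.2754 = 28.7460 mph

28.7 mph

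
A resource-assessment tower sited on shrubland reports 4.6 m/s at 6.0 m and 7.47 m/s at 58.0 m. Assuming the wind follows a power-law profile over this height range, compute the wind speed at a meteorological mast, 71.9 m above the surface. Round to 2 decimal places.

7.82 m/s

First find α: α = ln(V₂/V₁)/ln(z₂/z₁) = ln(7.47/4.6)/ln(58.0/6.0) = 0.48484/2.26868 = 0.2137
Extrapolate from 58.0 m to 71.9 m: V₃ = 7.47 × (71.9/58.0)^0.2137 = 7.47 × 1.0470 = 7.8210 m/s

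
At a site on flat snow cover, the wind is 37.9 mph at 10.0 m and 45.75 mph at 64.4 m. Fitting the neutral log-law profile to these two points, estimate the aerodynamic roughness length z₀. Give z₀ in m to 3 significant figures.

Log law: V(z) ∝ ln(z/z₀). With r = V₁/V₂ = 37.9/45.75 = 0.82842,
r · ln(z₂/z₀) = ln(z₁/z₀) ⇒ ln z₀ = (ln z₁ − r·ln z₂)/(1 − r)
ln z₀ = (2.30259 − 0.82842×4.16511) / 0.17158 = -6.6898
z₀ = exp(-6.6898) = 0.001244 m

z₀ ≈ 0.00124 m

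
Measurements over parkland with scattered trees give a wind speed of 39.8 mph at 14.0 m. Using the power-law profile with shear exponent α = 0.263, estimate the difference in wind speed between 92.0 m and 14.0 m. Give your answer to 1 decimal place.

Power law: V₂ = V₁ · (z₂/z₁)^α = 39.8 × (6.5714)^0.263 = 65.3022 mph
ΔV = 65.3022 − 39.8 = 25.5022 mph

25.5 mph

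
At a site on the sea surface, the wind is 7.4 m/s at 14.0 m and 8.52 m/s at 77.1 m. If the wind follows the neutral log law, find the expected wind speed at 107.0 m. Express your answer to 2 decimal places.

8.74 m/s

Log law: V ∝ ln(z/z₀). From the pair, with r = V₁/V₂ = 0.86854,
ln z₀ = (ln z₁ − r·ln z₂)/(1 − r) = (2.6391 − 0.86854×4.3451)/0.13146 = -8.6330 → z₀ = 0.0001781 m
V₃ = V₁ · ln(z₃/z₀)/ln(z₁/z₀) = 7.4 × 13.3059/11.2721 = 8.7351 m/s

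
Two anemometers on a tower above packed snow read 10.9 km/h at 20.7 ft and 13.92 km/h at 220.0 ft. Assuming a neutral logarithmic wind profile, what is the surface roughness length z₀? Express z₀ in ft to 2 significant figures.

z₀ ≈ 0.0041 ft

Log law: V(z) ∝ ln(z/z₀). With r = V₁/V₂ = 10.9/13.92 = 0.78305,
r · ln(z₂/z₀) = ln(z₁/z₀) ⇒ ln z₀ = (ln z₁ − r·ln z₂)/(1 − r)
ln z₀ = (3.03013 − 0.78305×5.39363) / 0.21695 = -5.5004
z₀ = exp(-5.5004) = 0.004085 ft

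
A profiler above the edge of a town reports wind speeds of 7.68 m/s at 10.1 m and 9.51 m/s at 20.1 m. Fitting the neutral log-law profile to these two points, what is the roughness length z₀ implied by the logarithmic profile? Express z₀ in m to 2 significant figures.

z₀ ≈ 0.56 m

Log law: V(z) ∝ ln(z/z₀). With r = V₁/V₂ = 7.68/9.51 = 0.80757,
r · ln(z₂/z₀) = ln(z₁/z₀) ⇒ ln z₀ = (ln z₁ − r·ln z₂)/(1 − r)
ln z₀ = (2.31254 − 0.80757×3.00072) / 0.19243 = -0.5756
z₀ = exp(-0.5756) = 0.5624 m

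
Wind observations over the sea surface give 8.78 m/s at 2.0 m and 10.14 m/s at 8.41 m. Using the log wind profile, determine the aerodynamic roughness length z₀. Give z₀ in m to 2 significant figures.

z₀ ≈ 0.00019 m

Log law: V(z) ∝ ln(z/z₀). With r = V₁/V₂ = 8.78/10.14 = 0.86588,
r · ln(z₂/z₀) = ln(z₁/z₀) ⇒ ln z₀ = (ln z₁ − r·ln z₂)/(1 − r)
ln z₀ = (0.69315 − 0.86588×2.12942) / 0.13412 = -8.5793
z₀ = exp(-8.5793) = 0.0001880 m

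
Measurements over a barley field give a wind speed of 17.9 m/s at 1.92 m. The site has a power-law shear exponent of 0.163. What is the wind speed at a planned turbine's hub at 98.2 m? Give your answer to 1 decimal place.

Power-law profile: V₂ = V₁ · (z₂/z₁)^α
V₂ = 17.9 × (98.2/1.92)^0.163 = 17.9 × (51.1458)^0.163
    = 17.9 × 1.8990 = 33.9930 m/s

34.0 m/s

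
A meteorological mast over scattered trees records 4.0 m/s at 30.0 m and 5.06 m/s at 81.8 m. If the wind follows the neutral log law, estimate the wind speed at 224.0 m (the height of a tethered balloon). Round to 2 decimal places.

6.12 m/s

Log law: V ∝ ln(z/z₀). From the pair, with r = V₁/V₂ = 0.79051,
ln z₀ = (ln z₁ − r·ln z₂)/(1 − r) = (3.4012 − 0.79051×4.4043)/0.20949 = -0.3840 → z₀ = 0.6811 m
V₃ = V₁ · ln(z₃/z₀)/ln(z₁/z₀) = 4.0 × 5.7957/3.7852 = 6.1245 m/s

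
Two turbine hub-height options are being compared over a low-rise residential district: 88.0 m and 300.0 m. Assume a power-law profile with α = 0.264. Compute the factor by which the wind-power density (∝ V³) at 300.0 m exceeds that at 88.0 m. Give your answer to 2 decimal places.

Speed ratio: V_B/V_A = (z_B/z_A)^α = (300.0/88.0)^0.264 = (3.4091)^0.264 = 1.38235
Power-density ratio: P_B/P_A = (V_B/V_A)³ = (1.38235)³ = 2.64149

2.64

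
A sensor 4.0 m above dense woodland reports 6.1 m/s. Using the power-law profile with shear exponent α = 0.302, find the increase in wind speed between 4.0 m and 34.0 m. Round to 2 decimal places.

5.54 m/s

Power law: V₂ = V₁ · (z₂/z₁)^α = 6.1 × (8.5000)^0.302 = 11.6416 m/s
ΔV = 11.6416 − 6.1 = 5.5416 m/s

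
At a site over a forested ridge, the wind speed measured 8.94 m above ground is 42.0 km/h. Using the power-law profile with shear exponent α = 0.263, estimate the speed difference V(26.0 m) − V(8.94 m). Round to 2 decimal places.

13.61 km/h

Power law: V₂ = V₁ · (z₂/z₁)^α = 42.0 × (2.9083)^0.263 = 55.6142 km/h
ΔV = 55.6142 − 42.0 = 13.6142 km/h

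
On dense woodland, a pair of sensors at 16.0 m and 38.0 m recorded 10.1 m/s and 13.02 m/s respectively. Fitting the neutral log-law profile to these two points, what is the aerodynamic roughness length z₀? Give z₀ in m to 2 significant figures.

z₀ ≈ 0.80 m

Log law: V(z) ∝ ln(z/z₀). With r = V₁/V₂ = 10.1/13.02 = 0.77573,
r · ln(z₂/z₀) = ln(z₁/z₀) ⇒ ln z₀ = (ln z₁ − r·ln z₂)/(1 − r)
ln z₀ = (2.77259 − 0.77573×3.63759) / 0.22427 = -0.2194
z₀ = exp(-0.2194) = 0.8030 m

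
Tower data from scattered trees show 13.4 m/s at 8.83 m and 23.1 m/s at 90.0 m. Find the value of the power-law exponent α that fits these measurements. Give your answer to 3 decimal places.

α ≈ 0.235

Power law: V₂/V₁ = (z₂/z₁)^α ⇒ α = ln(V₂/V₁) / ln(z₂/z₁)
α = ln(23.1/13.4) / ln(90.0/8.83) = ln(1.7239) / ln(10.1925)
  = 0.54458 / 2.32165 = 0.23456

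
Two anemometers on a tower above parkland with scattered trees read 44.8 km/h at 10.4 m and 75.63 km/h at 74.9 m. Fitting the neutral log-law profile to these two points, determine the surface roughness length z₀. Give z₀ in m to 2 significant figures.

Log law: V(z) ∝ ln(z/z₀). With r = V₁/V₂ = 44.8/75.63 = 0.59236,
r · ln(z₂/z₀) = ln(z₁/z₀) ⇒ ln z₀ = (ln z₁ − r·ln z₂)/(1 − r)
ln z₀ = (2.34181 − 0.59236×4.31615) / 0.40764 = -0.5272
z₀ = exp(-0.5272) = 0.5903 m

z₀ ≈ 0.59 m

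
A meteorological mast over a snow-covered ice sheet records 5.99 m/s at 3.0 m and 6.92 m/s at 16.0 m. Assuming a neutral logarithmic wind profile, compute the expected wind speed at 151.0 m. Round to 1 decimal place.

Log law: V ∝ ln(z/z₀). From the pair, with r = V₁/V₂ = 0.86561,
ln z₀ = (ln z₁ − r·ln z₂)/(1 − r) = (1.0986 − 0.86561×2.7726)/0.13439 = -9.6832 → z₀ = 0.00006232 m
V₃ = V₁ · ln(z₃/z₀)/ln(z₁/z₀) = 5.99 × 14.7005/10.7818 = 8.1671 m/s

8.2 m/s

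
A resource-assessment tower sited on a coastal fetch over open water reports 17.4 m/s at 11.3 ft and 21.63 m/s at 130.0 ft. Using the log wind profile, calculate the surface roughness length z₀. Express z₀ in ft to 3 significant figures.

Log law: V(z) ∝ ln(z/z₀). With r = V₁/V₂ = 17.4/21.63 = 0.80444,
r · ln(z₂/z₀) = ln(z₁/z₀) ⇒ ln z₀ = (ln z₁ − r·ln z₂)/(1 − r)
ln z₀ = (2.42480 − 0.80444×4.86753) / 0.19556 = -7.6233
z₀ = exp(-7.6233) = 0.0004889 ft

z₀ ≈ 0.000489 ft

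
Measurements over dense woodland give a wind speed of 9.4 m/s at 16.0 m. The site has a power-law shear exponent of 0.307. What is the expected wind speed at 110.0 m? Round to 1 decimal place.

17.0 m/s

Power-law profile: V₂ = V₁ · (z₂/z₁)^α
V₂ = 9.4 × (110.0/16.0)^0.307 = 9.4 × (6.8750)^0.307
    = 9.4 × 1.8074 = 16.9891 m/s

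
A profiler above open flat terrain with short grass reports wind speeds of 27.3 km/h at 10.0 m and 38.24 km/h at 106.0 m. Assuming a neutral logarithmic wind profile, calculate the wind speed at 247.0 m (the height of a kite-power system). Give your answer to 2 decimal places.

42.16 km/h

Log law: V ∝ ln(z/z₀). From the pair, with r = V₁/V₂ = 0.71391,
ln z₀ = (ln z₁ − r·ln z₂)/(1 − r) = (2.3026 − 0.71391×4.6634)/0.28609 = -3.5888 → z₀ = 0.02763 m
V₃ = V₁ · ln(z₃/z₀)/ln(z₁/z₀) = 27.3 × 9.0981/5.8913 = 42.1601 km/h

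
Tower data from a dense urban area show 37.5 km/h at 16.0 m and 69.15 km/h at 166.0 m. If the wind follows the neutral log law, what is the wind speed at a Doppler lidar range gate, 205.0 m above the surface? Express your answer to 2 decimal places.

Log law: V ∝ ln(z/z₀). From the pair, with r = V₁/V₂ = 0.54230,
ln z₀ = (ln z₁ − r·ln z₂)/(1 − r) = (2.7726 − 0.54230×5.1120)/0.45770 = 0.0008 → z₀ = 1.001 m
V₃ = V₁ · ln(z₃/z₀)/ln(z₁/z₀) = 37.5 × 5.3222/2.7718 = 72.0049 km/h

72.00 km/h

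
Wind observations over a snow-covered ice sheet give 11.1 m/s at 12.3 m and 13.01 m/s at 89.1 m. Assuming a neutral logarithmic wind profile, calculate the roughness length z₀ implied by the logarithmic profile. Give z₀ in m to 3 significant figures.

Log law: V(z) ∝ ln(z/z₀). With r = V₁/V₂ = 11.1/13.01 = 0.85319,
r · ln(z₂/z₀) = ln(z₁/z₀) ⇒ ln z₀ = (ln z₁ − r·ln z₂)/(1 − r)
ln z₀ = (2.50960 − 0.85319×4.48976) / 0.14681 = -8.9981
z₀ = exp(-8.9981) = 0.0001236 m

z₀ ≈ 0.000124 m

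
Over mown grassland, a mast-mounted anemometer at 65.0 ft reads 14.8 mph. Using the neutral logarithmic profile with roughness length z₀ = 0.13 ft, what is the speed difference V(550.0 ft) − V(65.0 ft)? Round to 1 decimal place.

5.1 mph

Log law: V₂ = V₁ · ln(z₂/z₀)/ln(z₁/z₀) = 14.8 × 8.3501/6.2146 = 19.8857 mph
ΔV = 19.8857 − 14.8 = 5.0857 mph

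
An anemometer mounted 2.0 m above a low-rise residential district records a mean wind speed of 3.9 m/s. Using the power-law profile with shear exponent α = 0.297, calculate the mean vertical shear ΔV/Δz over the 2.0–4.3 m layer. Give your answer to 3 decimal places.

0.433 m/s/m

Power law: V₂ = V₁ · (z₂/z₁)^α = 3.9 × (2.1500)^0.297 = 4.8955 m/s
ΔV/Δz = (4.8955 − 3.9)/(4.3 − 2.0) = 0.9955/2.3000 = 0.43283 m/s/m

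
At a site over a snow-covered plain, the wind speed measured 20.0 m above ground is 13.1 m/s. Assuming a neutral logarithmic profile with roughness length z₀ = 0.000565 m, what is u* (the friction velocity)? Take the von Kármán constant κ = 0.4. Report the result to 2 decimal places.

u* ≈ 0.50 m/s

Log law: V(z) = (u*/κ) · ln(z/z₀) ⇒ u* = κ · V / ln(z/z₀)
u* = 0.4 × 13.1 / ln(20.0/0.000565) = 0.4 × 13.1 / 10.4744
   = 5.2400 / 10.4744 = 0.5003 m/s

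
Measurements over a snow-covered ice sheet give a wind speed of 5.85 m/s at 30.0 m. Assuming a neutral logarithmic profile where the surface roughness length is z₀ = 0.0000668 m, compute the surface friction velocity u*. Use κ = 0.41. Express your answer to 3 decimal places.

u* ≈ 0.184 m/s

Log law: V(z) = (u*/κ) · ln(z/z₀) ⇒ u* = κ · V / ln(z/z₀)
u* = 0.41 × 5.85 / ln(30.0/0.0000668) = 0.41 × 5.85 / 13.0150
   = 2.3985 / 13.0150 = 0.1843 m/s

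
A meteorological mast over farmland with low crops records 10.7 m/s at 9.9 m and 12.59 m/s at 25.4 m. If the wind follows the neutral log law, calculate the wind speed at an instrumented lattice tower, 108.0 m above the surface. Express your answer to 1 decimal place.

Log law: V ∝ ln(z/z₀). From the pair, with r = V₁/V₂ = 0.84988,
ln z₀ = (ln z₁ − r·ln z₂)/(1 − r) = (2.2925 − 0.84988×3.2347)/0.15012 = -3.0417 → z₀ = 0.04775 m
V₃ = V₁ · ln(z₃/z₀)/ln(z₁/z₀) = 10.7 × 7.7238/5.3342 = 15.4933 m/s

15.5 m/s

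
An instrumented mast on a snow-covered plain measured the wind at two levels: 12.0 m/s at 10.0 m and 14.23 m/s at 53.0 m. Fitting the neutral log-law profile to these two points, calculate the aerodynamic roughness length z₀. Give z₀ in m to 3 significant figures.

Log law: V(z) ∝ ln(z/z₀). With r = V₁/V₂ = 12.0/14.23 = 0.84329,
r · ln(z₂/z₀) = ln(z₁/z₀) ⇒ ln z₀ = (ln z₁ − r·ln z₂)/(1 − r)
ln z₀ = (2.30259 − 0.84329×3.97029) / 0.15671 = -6.6716
z₀ = exp(-6.6716) = 0.001266 m

z₀ ≈ 0.00127 m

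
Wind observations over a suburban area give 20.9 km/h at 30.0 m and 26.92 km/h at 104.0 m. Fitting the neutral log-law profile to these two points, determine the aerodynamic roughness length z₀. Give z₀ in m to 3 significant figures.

z₀ ≈ 0.401 m

Log law: V(z) ∝ ln(z/z₀). With r = V₁/V₂ = 20.9/26.92 = 0.77637,
r · ln(z₂/z₀) = ln(z₁/z₀) ⇒ ln z₀ = (ln z₁ − r·ln z₂)/(1 − r)
ln z₀ = (3.40120 − 0.77637×4.64439) / 0.22363 = -0.9149
z₀ = exp(-0.9149) = 0.4006 m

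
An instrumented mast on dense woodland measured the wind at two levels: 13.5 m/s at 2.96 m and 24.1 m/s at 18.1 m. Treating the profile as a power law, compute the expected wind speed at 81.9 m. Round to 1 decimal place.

First find α: α = ln(V₂/V₁)/ln(z₂/z₁) = ln(24.1/13.5)/ln(18.1/2.96) = 0.57952/1.81072 = 0.3201
Extrapolate from 18.1 m to 81.9 m: V₃ = 24.1 × (81.9/18.1)^0.3201 = 24.1 × 1.6212 = 39.0700 m/s

39.1 m/s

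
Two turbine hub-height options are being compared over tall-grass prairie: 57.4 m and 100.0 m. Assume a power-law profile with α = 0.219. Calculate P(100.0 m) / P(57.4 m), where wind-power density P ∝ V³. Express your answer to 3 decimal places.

Speed ratio: V_B/V_A = (z_B/z_A)^α = (100.0/57.4)^0.219 = (1.7422)^0.219 = 1.12927
Power-density ratio: P_B/P_A = (V_B/V_A)³ = (1.12927)³ = 1.44011

1.440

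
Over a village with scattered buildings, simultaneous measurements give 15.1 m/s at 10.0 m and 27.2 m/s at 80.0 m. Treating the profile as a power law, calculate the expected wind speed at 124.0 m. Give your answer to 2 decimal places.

First find α: α = ln(V₂/V₁)/ln(z₂/z₁) = ln(27.2/15.1)/ln(80.0/10.0) = 0.58852/2.07944 = 0.2830
Extrapolate from 80.0 m to 124.0 m: V₃ = 27.2 × (124.0/80.0)^0.2830 = 27.2 × 1.1321 = 30.7919 m/s

30.79 m/s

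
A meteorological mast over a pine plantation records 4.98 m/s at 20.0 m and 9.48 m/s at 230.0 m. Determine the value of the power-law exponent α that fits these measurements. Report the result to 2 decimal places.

Power law: V₂/V₁ = (z₂/z₁)^α ⇒ α = ln(V₂/V₁) / ln(z₂/z₁)
α = ln(9.48/4.98) / ln(230.0/20.0) = ln(1.9036) / ln(11.5000)
  = 0.64375 / 2.44235 = 0.26358

α ≈ 0.26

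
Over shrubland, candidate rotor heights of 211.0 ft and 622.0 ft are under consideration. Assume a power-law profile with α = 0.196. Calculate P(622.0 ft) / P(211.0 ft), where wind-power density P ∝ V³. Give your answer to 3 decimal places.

Speed ratio: V_B/V_A = (z_B/z_A)^α = (622.0/211.0)^0.196 = (2.9479)^0.196 = 1.23601
Power-density ratio: P_B/P_A = (V_B/V_A)³ = (1.23601)³ = 1.88830

1.888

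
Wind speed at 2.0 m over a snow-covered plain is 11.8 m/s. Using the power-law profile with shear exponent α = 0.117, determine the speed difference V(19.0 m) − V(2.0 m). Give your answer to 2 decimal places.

3.56 m/s

Power law: V₂ = V₁ · (z₂/z₁)^α = 11.8 × (9.5000)^0.117 = 15.3559 m/s
ΔV = 15.3559 − 11.8 = 3.5559 m/s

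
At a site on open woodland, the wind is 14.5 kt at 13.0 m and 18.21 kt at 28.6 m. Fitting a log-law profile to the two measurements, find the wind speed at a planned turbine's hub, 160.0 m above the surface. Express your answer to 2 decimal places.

26.31 kt

Log law: V ∝ ln(z/z₀). From the pair, with r = V₁/V₂ = 0.79627,
ln z₀ = (ln z₁ − r·ln z₂)/(1 − r) = (2.5649 − 0.79627×3.3534)/0.20373 = -0.5166 → z₀ = 0.5965 m
V₃ = V₁ · ln(z₃/z₀)/ln(z₁/z₀) = 14.5 × 5.5918/3.0816 = 26.3116 kt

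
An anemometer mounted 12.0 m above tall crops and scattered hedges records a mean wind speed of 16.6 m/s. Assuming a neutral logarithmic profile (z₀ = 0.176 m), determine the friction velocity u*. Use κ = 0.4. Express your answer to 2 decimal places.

Log law: V(z) = (u*/κ) · ln(z/z₀) ⇒ u* = κ · V / ln(z/z₀)
u* = 0.4 × 16.6 / ln(12.0/0.176) = 0.4 × 16.6 / 4.2222
   = 6.6400 / 4.2222 = 1.5726 m/s

u* ≈ 1.57 m/s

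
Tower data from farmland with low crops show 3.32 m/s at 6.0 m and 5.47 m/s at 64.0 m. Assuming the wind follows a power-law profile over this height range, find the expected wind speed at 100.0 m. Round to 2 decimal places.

6.01 m/s

First find α: α = ln(V₂/V₁)/ln(z₂/z₁) = ln(5.47/3.32)/ln(64.0/6.0) = 0.49931/2.36712 = 0.2109
Extrapolate from 64.0 m to 100.0 m: V₃ = 5.47 × (100.0/64.0)^0.2109 = 5.47 × 1.0987 = 6.0100 m/s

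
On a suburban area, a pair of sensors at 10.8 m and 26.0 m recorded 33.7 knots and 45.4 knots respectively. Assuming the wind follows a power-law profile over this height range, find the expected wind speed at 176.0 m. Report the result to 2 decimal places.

First find α: α = ln(V₂/V₁)/ln(z₂/z₁) = ln(45.4/33.7)/ln(26.0/10.8) = 0.29801/0.87855 = 0.3392
Extrapolate from 26.0 m to 176.0 m: V₃ = 45.4 × (176.0/26.0)^0.3392 = 45.4 × 1.9131 = 86.8529 knots

86.85 knots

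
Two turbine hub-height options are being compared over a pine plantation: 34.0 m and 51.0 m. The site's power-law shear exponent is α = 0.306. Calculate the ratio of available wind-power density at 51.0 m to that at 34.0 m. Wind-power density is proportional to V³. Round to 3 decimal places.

1.451

Speed ratio: V_B/V_A = (z_B/z_A)^α = (51.0/34.0)^0.306 = (1.5000)^0.306 = 1.13210
Power-density ratio: P_B/P_A = (V_B/V_A)³ = (1.13210)³ = 1.45095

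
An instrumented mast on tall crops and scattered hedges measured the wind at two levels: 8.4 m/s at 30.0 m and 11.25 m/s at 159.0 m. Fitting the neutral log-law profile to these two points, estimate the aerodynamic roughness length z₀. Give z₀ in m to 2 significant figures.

z₀ ≈ 0.22 m

Log law: V(z) ∝ ln(z/z₀). With r = V₁/V₂ = 8.4/11.25 = 0.74667,
r · ln(z₂/z₀) = ln(z₁/z₀) ⇒ ln z₀ = (ln z₁ − r·ln z₂)/(1 − r)
ln z₀ = (3.40120 − 0.74667×5.06890) / 0.25333 = -1.5141
z₀ = exp(-1.5141) = 0.2200 m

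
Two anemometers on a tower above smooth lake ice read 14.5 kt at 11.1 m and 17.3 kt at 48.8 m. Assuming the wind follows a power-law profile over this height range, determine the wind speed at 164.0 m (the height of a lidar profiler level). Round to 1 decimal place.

20.0 kt

First find α: α = ln(V₂/V₁)/ln(z₂/z₁) = ln(17.3/14.5)/ln(48.8/11.1) = 0.17656/1.48079 = 0.1192
Extrapolate from 48.8 m to 164.0 m: V₃ = 17.3 × (164.0/48.8)^0.1192 = 17.3 × 1.1555 = 19.9900 kt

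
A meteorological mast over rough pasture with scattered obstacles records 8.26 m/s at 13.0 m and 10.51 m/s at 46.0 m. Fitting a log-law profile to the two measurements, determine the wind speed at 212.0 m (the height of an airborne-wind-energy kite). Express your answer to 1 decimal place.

Log law: V ∝ ln(z/z₀). From the pair, with r = V₁/V₂ = 0.78592,
ln z₀ = (ln z₁ − r·ln z₂)/(1 − r) = (2.5649 − 0.78592×3.8286)/0.21408 = -2.0742 → z₀ = 0.1257 m
V₃ = V₁ · ln(z₃/z₀)/ln(z₁/z₀) = 8.26 × 7.4308/4.6392 = 13.2305 m/s

13.2 m/s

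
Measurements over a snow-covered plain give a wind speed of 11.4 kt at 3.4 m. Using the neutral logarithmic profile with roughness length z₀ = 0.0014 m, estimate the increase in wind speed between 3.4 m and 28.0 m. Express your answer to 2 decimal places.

3.08 kt

Log law: V₂ = V₁ · ln(z₂/z₀)/ln(z₁/z₀) = 11.4 × 9.9035/7.7951 = 14.4835 kt
ΔV = 14.4835 − 11.4 = 3.0835 kt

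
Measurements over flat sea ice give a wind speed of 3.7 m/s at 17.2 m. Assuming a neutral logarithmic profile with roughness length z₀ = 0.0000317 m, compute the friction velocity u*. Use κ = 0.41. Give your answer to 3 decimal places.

u* ≈ 0.115 m/s

Log law: V(z) = (u*/κ) · ln(z/z₀) ⇒ u* = κ · V / ln(z/z₀)
u* = 0.41 × 3.7 / ln(17.2/0.0000317) = 0.41 × 3.7 / 13.2041
   = 1.5170 / 13.2041 = 0.1149 m/s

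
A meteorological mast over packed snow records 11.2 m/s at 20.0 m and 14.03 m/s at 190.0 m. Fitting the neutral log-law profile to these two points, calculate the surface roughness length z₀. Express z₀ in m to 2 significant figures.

Log law: V(z) ∝ ln(z/z₀). With r = V₁/V₂ = 11.2/14.03 = 0.79829,
r · ln(z₂/z₀) = ln(z₁/z₀) ⇒ ln z₀ = (ln z₁ − r·ln z₂)/(1 − r)
ln z₀ = (2.99573 − 0.79829×5.24702) / 0.20171 = -5.9140
z₀ = exp(-5.9140) = 0.002701 m

z₀ ≈ 0.0027 m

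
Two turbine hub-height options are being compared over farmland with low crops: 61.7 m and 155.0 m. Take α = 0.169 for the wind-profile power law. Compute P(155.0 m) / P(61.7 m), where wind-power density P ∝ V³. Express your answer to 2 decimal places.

Speed ratio: V_B/V_A = (z_B/z_A)^α = (155.0/61.7)^0.169 = (2.5122)^0.169 = 1.16844
Power-density ratio: P_B/P_A = (V_B/V_A)³ = (1.16844)³ = 1.59523

1.60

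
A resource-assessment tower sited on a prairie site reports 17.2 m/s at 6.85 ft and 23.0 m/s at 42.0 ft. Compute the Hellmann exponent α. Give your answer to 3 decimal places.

α ≈ 0.160

Power law: V₂/V₁ = (z₂/z₁)^α ⇒ α = ln(V₂/V₁) / ln(z₂/z₁)
α = ln(23.0/17.2) / ln(42.0/6.85) = ln(1.3372) / ln(6.1314)
  = 0.29058 / 1.81342 = 0.16024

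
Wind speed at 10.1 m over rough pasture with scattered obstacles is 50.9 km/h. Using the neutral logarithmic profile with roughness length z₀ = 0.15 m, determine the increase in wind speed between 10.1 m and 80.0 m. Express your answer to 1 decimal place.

Log law: V₂ = V₁ · ln(z₂/z₀)/ln(z₁/z₀) = 50.9 × 6.2791/4.2097 = 75.9227 km/h
ΔV = 75.9227 − 50.9 = 25.0227 km/h

25.0 km/h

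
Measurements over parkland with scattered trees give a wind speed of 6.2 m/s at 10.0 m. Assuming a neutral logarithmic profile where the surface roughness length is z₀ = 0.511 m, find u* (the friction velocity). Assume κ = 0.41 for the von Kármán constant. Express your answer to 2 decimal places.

Log law: V(z) = (u*/κ) · ln(z/z₀) ⇒ u* = κ · V / ln(z/z₀)
u* = 0.41 × 6.2 / ln(10.0/0.511) = 0.41 × 6.2 / 2.9740
   = 2.5420 / 2.9740 = 0.8547 m/s

u* ≈ 0.85 m/s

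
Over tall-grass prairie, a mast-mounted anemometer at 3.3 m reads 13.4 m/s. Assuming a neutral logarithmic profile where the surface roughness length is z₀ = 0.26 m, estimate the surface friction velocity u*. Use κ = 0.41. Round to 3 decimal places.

Log law: V(z) = (u*/κ) · ln(z/z₀) ⇒ u* = κ · V / ln(z/z₀)
u* = 0.41 × 13.4 / ln(3.3/0.26) = 0.41 × 13.4 / 2.5410
   = 5.4940 / 2.5410 = 2.1621 m/s

u* ≈ 2.162 m/s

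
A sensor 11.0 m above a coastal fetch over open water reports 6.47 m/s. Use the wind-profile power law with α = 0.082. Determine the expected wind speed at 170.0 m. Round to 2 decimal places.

8.10 m/s

Power-law profile: V₂ = V₁ · (z₂/z₁)^α
V₂ = 6.47 × (170.0/11.0)^0.082 = 6.47 × (15.4545)^0.082
    = 6.47 × 1.2517 = 8.0985 m/s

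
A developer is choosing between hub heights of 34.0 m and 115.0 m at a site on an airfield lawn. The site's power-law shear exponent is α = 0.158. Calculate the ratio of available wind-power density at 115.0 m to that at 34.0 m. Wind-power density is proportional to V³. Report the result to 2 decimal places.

1.78

Speed ratio: V_B/V_A = (z_B/z_A)^α = (115.0/34.0)^0.158 = (3.3824)^0.158 = 1.21232
Power-density ratio: P_B/P_A = (V_B/V_A)³ = (1.21232)³ = 1.78176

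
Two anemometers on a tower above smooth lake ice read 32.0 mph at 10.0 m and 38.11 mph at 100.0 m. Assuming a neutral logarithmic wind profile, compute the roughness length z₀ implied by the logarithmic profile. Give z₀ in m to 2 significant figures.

z₀ ≈ 0.000058 m

Log law: V(z) ∝ ln(z/z₀). With r = V₁/V₂ = 32.0/38.11 = 0.83967,
r · ln(z₂/z₀) = ln(z₁/z₀) ⇒ ln z₀ = (ln z₁ − r·ln z₂)/(1 − r)
ln z₀ = (2.30259 − 0.83967×4.60517) / 0.16033 = -9.7568
z₀ = exp(-9.7568) = 0.00005790 m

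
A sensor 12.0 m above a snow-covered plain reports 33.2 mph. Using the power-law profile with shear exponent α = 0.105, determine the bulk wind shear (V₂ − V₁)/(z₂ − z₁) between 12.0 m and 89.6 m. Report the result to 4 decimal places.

0.1006 mph/m

Power law: V₂ = V₁ · (z₂/z₁)^α = 33.2 × (7.4667)^0.105 = 41.0031 mph
ΔV/Δz = (41.0031 − 33.2)/(89.6 − 12.0) = 7.8031/77.6000 = 0.10056 mph/m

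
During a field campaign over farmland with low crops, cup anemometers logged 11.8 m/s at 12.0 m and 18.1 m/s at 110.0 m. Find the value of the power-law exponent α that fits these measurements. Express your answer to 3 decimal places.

α ≈ 0.193

Power law: V₂/V₁ = (z₂/z₁)^α ⇒ α = ln(V₂/V₁) / ln(z₂/z₁)
α = ln(18.1/11.8) / ln(110.0/12.0) = ln(1.5339) / ln(9.1667)
  = 0.42781 / 2.21557 = 0.19309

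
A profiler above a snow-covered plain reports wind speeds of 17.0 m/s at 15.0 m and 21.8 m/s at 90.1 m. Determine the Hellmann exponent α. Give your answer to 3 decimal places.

α ≈ 0.139

Power law: V₂/V₁ = (z₂/z₁)^α ⇒ α = ln(V₂/V₁) / ln(z₂/z₁)
α = ln(21.8/17.0) / ln(90.1/15.0) = ln(1.2824) / ln(6.0067)
  = 0.24870 / 1.79287 = 0.13871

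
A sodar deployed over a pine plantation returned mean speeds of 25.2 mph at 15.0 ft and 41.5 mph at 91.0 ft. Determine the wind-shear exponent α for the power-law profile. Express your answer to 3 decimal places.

α ≈ 0.277

Power law: V₂/V₁ = (z₂/z₁)^α ⇒ α = ln(V₂/V₁) / ln(z₂/z₁)
α = ln(41.5/25.2) / ln(91.0/15.0) = ln(1.6468) / ln(6.0667)
  = 0.49885 / 1.80281 = 0.27671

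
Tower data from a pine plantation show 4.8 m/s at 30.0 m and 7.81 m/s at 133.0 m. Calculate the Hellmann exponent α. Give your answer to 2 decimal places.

Power law: V₂/V₁ = (z₂/z₁)^α ⇒ α = ln(V₂/V₁) / ln(z₂/z₁)
α = ln(7.81/4.8) / ln(133.0/30.0) = ln(1.6271) / ln(4.4333)
  = 0.48679 / 1.48915 = 0.32689

α ≈ 0.33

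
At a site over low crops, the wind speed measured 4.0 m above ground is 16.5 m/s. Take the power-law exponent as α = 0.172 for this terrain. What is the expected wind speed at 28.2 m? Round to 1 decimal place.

23.1 m/s

Power-law profile: V₂ = V₁ · (z₂/z₁)^α
V₂ = 16.5 × (28.2/4.0)^0.172 = 16.5 × (7.0500)^0.172
    = 16.5 × 1.3992 = 23.0873 m/s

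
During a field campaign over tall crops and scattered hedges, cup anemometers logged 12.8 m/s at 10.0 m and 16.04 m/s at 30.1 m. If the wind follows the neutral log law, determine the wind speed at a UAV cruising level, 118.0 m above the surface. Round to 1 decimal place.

Log law: V ∝ ln(z/z₀). From the pair, with r = V₁/V₂ = 0.79800,
ln z₀ = (ln z₁ − r·ln z₂)/(1 − r) = (2.3026 − 0.79800×3.4045)/0.20200 = -2.0508 → z₀ = 0.1286 m
V₃ = V₁ · ln(z₃/z₀)/ln(z₁/z₀) = 12.8 × 6.8214/4.3533 = 20.0569 m/s

20.1 m/s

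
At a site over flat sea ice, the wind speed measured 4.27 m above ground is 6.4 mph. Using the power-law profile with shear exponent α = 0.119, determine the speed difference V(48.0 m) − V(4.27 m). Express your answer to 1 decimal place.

2.1 mph

Power law: V₂ = V₁ · (z₂/z₁)^α = 6.4 × (11.2412)^0.119 = 8.5355 mph
ΔV = 8.5355 − 6.4 = 2.1355 mph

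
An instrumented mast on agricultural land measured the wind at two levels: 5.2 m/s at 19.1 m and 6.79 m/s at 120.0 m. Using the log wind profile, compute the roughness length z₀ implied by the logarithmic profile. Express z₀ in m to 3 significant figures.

Log law: V(z) ∝ ln(z/z₀). With r = V₁/V₂ = 5.2/6.79 = 0.76583,
r · ln(z₂/z₀) = ln(z₁/z₀) ⇒ ln z₀ = (ln z₁ − r·ln z₂)/(1 − r)
ln z₀ = (2.94969 − 0.76583×4.78749) / 0.23417 = -3.0607
z₀ = exp(-3.0607) = 0.04685 m

z₀ ≈ 0.0469 m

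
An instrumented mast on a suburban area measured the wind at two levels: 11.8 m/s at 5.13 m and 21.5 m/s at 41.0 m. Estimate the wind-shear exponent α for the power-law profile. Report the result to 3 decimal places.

α ≈ 0.289

Power law: V₂/V₁ = (z₂/z₁)^α ⇒ α = ln(V₂/V₁) / ln(z₂/z₁)
α = ln(21.5/11.8) / ln(41.0/5.13) = ln(1.8220) / ln(7.9922)
  = 0.59995 / 2.07847 = 0.28865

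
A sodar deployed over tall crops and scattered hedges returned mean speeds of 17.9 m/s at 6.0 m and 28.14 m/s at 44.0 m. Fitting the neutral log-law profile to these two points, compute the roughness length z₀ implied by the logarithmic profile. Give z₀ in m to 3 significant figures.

z₀ ≈ 0.184 m

Log law: V(z) ∝ ln(z/z₀). With r = V₁/V₂ = 17.9/28.14 = 0.63611,
r · ln(z₂/z₀) = ln(z₁/z₀) ⇒ ln z₀ = (ln z₁ − r·ln z₂)/(1 − r)
ln z₀ = (1.79176 − 0.63611×3.78419) / 0.36389 = -1.6911
z₀ = exp(-1.6911) = 0.1843 m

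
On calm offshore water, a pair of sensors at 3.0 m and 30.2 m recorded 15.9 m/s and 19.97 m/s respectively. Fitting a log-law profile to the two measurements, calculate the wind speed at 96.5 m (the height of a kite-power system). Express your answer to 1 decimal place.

Log law: V ∝ ln(z/z₀). From the pair, with r = V₁/V₂ = 0.79619,
ln z₀ = (ln z₁ − r·ln z₂)/(1 − r) = (1.0986 − 0.79619×3.4078)/0.20381 = -7.9227 → z₀ = 0.0003624 m
V₃ = V₁ · ln(z₃/z₀)/ln(z₁/z₀) = 15.9 × 12.4922/9.0213 = 22.0175 m/s

22.0 m/s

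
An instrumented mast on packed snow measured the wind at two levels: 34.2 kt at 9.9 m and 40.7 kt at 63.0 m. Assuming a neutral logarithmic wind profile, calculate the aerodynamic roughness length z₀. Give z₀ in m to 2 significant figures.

z₀ ≈ 0.00058 m

Log law: V(z) ∝ ln(z/z₀). With r = V₁/V₂ = 34.2/40.7 = 0.84029,
r · ln(z₂/z₀) = ln(z₁/z₀) ⇒ ln z₀ = (ln z₁ − r·ln z₂)/(1 − r)
ln z₀ = (2.29253 − 0.84029×4.14313) / 0.15971 = -7.4445
z₀ = exp(-7.4445) = 0.0005847 m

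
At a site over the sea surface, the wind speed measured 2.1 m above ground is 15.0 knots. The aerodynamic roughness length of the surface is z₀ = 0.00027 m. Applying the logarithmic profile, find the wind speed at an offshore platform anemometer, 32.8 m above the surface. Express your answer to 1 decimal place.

19.6 knots

Log law: V(z) ∝ ln(z/z₀), so V₂/V₁ = ln(z₂/z₀) / ln(z₁/z₀).
ln(32.8/0.00027) = 11.7075, ln(2.1/0.00027) = 8.9590
V₂ = 15.0 × 11.7075/8.9590 = 15.0 × 1.3068 = 19.6018 knots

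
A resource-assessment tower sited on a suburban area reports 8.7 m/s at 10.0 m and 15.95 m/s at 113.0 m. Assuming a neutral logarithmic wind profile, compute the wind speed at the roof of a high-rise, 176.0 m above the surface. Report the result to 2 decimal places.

17.27 m/s

Log law: V ∝ ln(z/z₀). From the pair, with r = V₁/V₂ = 0.54545,
ln z₀ = (ln z₁ − r·ln z₂)/(1 − r) = (2.3026 − 0.54545×4.7274)/0.45455 = -0.6072 → z₀ = 0.5449 m
V₃ = V₁ · ln(z₃/z₀)/ln(z₁/z₀) = 8.7 × 5.7777/2.9098 = 17.2748 m/s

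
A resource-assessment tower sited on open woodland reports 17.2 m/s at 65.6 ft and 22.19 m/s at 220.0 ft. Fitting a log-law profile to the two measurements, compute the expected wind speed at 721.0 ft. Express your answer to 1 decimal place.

27.1 m/s

Log law: V ∝ ln(z/z₀). From the pair, with r = V₁/V₂ = 0.77512,
ln z₀ = (ln z₁ − r·ln z₂)/(1 − r) = (4.1836 − 0.77512×5.3936)/0.22488 = 0.0127 → z₀ = 1.013 ft
V₃ = V₁ · ln(z₃/z₀)/ln(z₁/z₀) = 17.2 × 6.5680/4.1709 = 27.0850 m/s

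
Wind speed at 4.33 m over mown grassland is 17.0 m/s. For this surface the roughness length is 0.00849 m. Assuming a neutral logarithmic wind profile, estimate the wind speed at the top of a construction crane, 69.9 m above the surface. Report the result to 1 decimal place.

24.6 m/s

Log law: V(z) ∝ ln(z/z₀), so V₂/V₁ = ln(z₂/z₀) / ln(z₁/z₀).
ln(69.9/0.00849) = 9.0159, ln(4.33/0.00849) = 6.2344
V₂ = 17.0 × 9.0159/6.2344 = 17.0 × 1.4462 = 24.5846 m/s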